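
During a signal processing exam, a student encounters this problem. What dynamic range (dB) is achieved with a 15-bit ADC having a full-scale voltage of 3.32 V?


Dynamic range from full-scale to LSB:
V_min = V_max / 2^bits = 3.32 / 2^15
DR = 20 * log10(V_max / V_min)
   = 20 * log10(2^15)
   = 20 * 15 * log10(2)
   = 90.31 dB

90.31 dB


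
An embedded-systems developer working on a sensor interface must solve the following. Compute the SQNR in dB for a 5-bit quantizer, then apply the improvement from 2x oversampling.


Step 1 — baseline SQNR at Nyquist:
SQNR_base = 6.02*N + 1.76
          = 6.02*5 + 1.76
          = 31.86 dB

Step 2 — oversampling processing gain:
G = 10*log10(OSR) = 10*log10(2) = 3.01 dB

Step 3 — total:
SQNR_total = 31.86 + 3.01 = 34.87 dB

Base SQNR = 31.86 dB; oversampled SQNR = 34.87 dB


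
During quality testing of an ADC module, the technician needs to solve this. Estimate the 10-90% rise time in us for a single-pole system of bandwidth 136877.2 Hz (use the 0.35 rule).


Rise time from bandwidth relationship:
tr = 0.35 / BW
   = 0.35 / 136877.2
   = 2.557036526e-06 s
   = 2.557 us

2.557 us


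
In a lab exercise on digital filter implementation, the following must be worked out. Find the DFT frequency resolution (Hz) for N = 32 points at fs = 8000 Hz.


DFT frequency resolution:
df = fs / N
   = 8000 / 32
   = 250.0 Hz

250.0 Hz


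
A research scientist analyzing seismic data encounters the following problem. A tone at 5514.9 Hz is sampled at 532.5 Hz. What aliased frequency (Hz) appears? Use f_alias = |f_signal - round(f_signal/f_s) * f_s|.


Compute the nearest integer multiple of fs to the signal:
n = round(5514.9 / 532.5) = 10
f_alias = |5514.9 - 10 * 532.5|
        = |5514.9 - 5325.0|
        = 189.9 Hz

189.9


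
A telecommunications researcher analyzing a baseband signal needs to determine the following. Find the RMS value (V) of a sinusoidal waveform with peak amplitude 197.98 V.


RMS voltage for a sinusoidal waveform:
V_rms = V_peak / sqrt(2)
      = 197.98 / 1.414214
      = 139.993 V

139.993 V


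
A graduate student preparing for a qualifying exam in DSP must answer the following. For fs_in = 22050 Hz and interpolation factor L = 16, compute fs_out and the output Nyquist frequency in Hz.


Step 1 — output sample rate after interpolation by L:
fs_out = L * fs_in = 16 * 22050 = 352800 Hz

Step 2 — Nyquist frequency of the output stream:
f_Nyq = fs_out / 2 = 352800 / 2 = 176400.0 Hz

fs_out = 352800 Hz; f_Nyquist = 176400.0 Hz


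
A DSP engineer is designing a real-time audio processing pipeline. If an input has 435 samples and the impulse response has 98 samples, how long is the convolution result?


Linear convolution output length:
L = N + M - 1
  = 435 + 98 - 1
  = 532 samples

532


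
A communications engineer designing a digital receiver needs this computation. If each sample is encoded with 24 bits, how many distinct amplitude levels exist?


Number of quantization levels = 2^N
= 2^24
= 16777216

16777216


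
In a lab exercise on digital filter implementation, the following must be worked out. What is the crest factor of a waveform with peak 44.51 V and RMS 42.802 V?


Crest factor is the ratio of peak to RMS:
CF = V_peak / V_rms
   = 44.51 / 42.802
   = 1.0399

1.0399


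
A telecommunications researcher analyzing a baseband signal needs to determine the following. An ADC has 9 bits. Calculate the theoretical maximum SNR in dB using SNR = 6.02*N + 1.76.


Theoretical SNR for a full-scale sinusoid:
SNR = 6.02 * N + 1.76
    = 6.02 * 9 + 1.76
    = 54.18 + 1.76
    = 55.94 dB

55.94 dB


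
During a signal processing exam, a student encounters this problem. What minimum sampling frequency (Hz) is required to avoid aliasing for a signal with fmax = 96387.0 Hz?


The Nyquist rate is twice the maximum frequency component.
fs_min = 2 * fmax
      = 2 * 96387.0
      = 192774.0 Hz

192774.0


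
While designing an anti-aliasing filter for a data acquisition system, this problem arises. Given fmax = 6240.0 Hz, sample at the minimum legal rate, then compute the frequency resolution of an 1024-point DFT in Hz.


Step 1 — Nyquist sampling rate:
fs = 2 * fmax = 2 * 6240.0 = 12480.0 Hz

Step 2 — DFT bin spacing:
df = fs / N = 12480.0 / 1024 = 12.1875 Hz

12.1875 Hz


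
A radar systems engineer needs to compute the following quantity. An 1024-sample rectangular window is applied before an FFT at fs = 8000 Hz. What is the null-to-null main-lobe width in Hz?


Main lobe width for a rectangular window:
Width = 2 * fs / N
      = 2 * 8000 / 1024
      = 16000 / 1024
      = 15.625 Hz

15.625 Hz


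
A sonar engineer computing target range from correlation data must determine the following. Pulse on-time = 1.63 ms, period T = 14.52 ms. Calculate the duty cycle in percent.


Duty cycle as a percentage:
DC = (t_on / T) * 100
   = (1.63 / 14.52) * 100
   = 0.112259 * 100
   = 11.23 %

11.23 %


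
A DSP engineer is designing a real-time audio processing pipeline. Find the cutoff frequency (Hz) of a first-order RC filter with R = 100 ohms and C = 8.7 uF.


Cutoff frequency of a first-order RC filter:
fc = 1 / (2 * pi * R * C)
C = 8.7 uF = 8.7e-06 F
fc = 1 / (2 * pi * 100 * 8.7e-06)
   = 1 / 0.0054663712172462
   = 182.936716 Hz

182.936716 Hz


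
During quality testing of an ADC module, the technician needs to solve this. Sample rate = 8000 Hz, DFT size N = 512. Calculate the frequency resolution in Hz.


DFT frequency resolution:
df = fs / N
   = 8000 / 512
   = 15.625 Hz

15.625 Hz


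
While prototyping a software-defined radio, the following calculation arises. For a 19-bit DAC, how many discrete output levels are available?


Number of quantization levels = 2^N
= 2^19
= 524288

524288


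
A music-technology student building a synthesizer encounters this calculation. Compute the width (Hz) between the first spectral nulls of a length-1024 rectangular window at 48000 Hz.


Main lobe width for a rectangular window:
Width = 2 * fs / N
      = 2 * 48000 / 1024
      = 96000 / 1024
      = 93.75 Hz

93.75 Hz


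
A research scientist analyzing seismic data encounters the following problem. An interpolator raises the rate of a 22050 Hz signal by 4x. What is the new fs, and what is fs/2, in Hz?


Step 1 — output sample rate after interpolation by L:
fs_out = L * fs_in = 4 * 22050 = 88200 Hz

Step 2 — Nyquist frequency of the output stream:
f_Nyq = fs_out / 2 = 88200 / 2 = 44100.0 Hz

fs_out = 88200 Hz; f_Nyquist = 44100.0 Hz


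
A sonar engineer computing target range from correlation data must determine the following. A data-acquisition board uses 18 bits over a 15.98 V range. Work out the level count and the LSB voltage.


Step 1 — number of quantization levels:
L = 2^N = 2^18 = 262144

Step 2 — LSB step size:
delta = Vfs / L
      = 15.98 / 262144
      = 6.096e-05 V

Levels = 262144; step size = 6.096e-05 V


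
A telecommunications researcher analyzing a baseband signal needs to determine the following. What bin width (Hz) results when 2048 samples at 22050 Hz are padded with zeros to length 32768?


Frequency resolution after zero-padding:
N_padded = 2048 * 16 = 32768
df = fs / N_padded
   = 22050 / 32768
   = 0.6729 Hz

0.6729 Hz


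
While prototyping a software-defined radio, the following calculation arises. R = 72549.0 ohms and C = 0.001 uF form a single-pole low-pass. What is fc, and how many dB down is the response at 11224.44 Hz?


Step 1 — cutoff frequency:
fc = 1 / (2*pi*R*C)
C = 0.001 uF = 1e-09 F
fc = 1 / (2*pi*72549.0*1e-09)
   = 2193.758 Hz

Step 2 — magnitude at f = 11224.44 Hz:
|H(f)| = 1 / sqrt(1 + (f/fc)^2)
f/fc = 11224.44 / 2193.758 = 5.116535
|H| = 1 / sqrt(1 + 26.17893) = 0.1918156
|H|_dB = 20*log10(0.1918156) = -14.34 dB

fc = 2193.758 Hz; |H(11224.44 Hz)| = -14.34 dB


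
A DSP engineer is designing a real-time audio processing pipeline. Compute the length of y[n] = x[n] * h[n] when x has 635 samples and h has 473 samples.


Linear convolution output length:
L = N + M - 1
  = 635 + 473 - 1
  = 1107 samples

1107


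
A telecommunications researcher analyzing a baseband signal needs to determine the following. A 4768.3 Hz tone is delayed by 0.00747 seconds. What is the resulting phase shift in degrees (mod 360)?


Phase shift from frequency and time delay:
phi = 360 * f * t_delay
    = 360 * 4768.3 * 0.00747
    = 12822.91 degrees
    mod 360 = 222.91 degrees

222.91 degrees


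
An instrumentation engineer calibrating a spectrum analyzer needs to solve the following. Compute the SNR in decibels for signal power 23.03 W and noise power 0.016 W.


SNR in decibels:
SNR = 10 * log10(Ps / Pn)
    = 10 * log10(23.03 / 0.016)
    = 10 * log10(1439.375)
    = 10 * 3.1582
    = 31.58 dB

31.58 dB


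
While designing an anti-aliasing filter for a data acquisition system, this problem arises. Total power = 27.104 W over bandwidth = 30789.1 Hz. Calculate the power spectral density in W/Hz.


Power spectral density:
PSD = P / BW
    = 27.104 / 30789.1
    = 0.00088031 W/Hz

0.00088031 W/Hz


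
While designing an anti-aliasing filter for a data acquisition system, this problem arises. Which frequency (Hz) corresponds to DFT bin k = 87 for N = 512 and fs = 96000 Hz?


Frequency of DFT bin k:
f_k = k * fs / N
    = 87 * 96000 / 512
    = 8352000 / 512
    = 16312.5 Hz

16312.5 Hz


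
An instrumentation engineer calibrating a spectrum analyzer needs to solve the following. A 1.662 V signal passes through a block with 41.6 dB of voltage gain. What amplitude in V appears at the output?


Output voltage from dB gain:
V_out = V_in * 10^(gain_dB / 20)
      = 1.662 * 10^(41.6 / 20)
      = 1.662 * 120.226443
      = 199.8163 V

199.8163 V


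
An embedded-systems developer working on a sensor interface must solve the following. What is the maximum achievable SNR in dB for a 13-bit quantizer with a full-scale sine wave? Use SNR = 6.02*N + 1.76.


Theoretical SNR for a full-scale sinusoid:
SNR = 6.02 * N + 1.76
    = 6.02 * 13 + 1.76
    = 78.26 + 1.76
    = 80.02 dB

80.02 dB


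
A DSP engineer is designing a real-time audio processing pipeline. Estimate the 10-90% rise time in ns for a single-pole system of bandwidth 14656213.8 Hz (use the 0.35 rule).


Rise time from bandwidth relationship:
tr = 0.35 / BW
   = 0.35 / 14656213.8
   = 2.3880656e-08 s
   = 23.8807 ns

23.8807 ns


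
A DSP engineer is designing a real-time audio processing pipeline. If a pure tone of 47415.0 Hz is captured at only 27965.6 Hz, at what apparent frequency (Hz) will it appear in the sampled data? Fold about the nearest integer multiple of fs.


Compute the nearest integer multiple of fs to the signal:
n = round(47415.0 / 27965.6) = 2
f_alias = |47415.0 - 2 * 27965.6|
        = |47415.0 - 55931.2|
        = 8516.2 Hz

8516.2


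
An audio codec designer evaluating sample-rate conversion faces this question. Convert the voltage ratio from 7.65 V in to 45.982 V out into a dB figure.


Voltage gain in dB:
G = 20 * log10(Vout / Vin)
  = 20 * log10(45.982 / 7.65)
  = 20 * log10(6.010719)
  = 20 * 0.778926
  = 15.58 dB

15.58 dB


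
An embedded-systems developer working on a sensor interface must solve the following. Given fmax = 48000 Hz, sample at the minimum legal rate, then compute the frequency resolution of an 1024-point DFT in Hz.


Step 1 — Nyquist sampling rate:
fs = 2 * fmax = 2 * 48000 = 96000 Hz

Step 2 — DFT bin spacing:
df = fs / N = 96000 / 1024 = 93.75 Hz

93.75 Hz


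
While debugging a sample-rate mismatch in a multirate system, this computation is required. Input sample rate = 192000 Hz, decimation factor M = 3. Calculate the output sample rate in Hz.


Decimation reduces the sample rate:
fs_out = fs_in / M
       = 192000 / 3
       = 64000.0 Hz

64000.0 Hz


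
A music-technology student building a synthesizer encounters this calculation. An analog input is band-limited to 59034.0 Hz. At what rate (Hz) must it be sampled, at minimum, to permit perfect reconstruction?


The Nyquist rate is twice the maximum frequency component.
fs_min = 2 * fmax
      = 2 * 59034.0
      = 118068.0 Hz

118068.0


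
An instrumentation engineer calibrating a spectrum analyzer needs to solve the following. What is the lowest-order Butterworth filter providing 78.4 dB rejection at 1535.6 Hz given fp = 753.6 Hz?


Butterworth filter order formula:
n = log10(10^(A/10) - 1) / (2 * log10(f_stop/f_pass))
10^(78.4/10) - 1 = 69183096.0919
f_stop/f_pass = 1535.6 / 753.6 = 2.0377
n = 12.6805 -> ceil = 13

13


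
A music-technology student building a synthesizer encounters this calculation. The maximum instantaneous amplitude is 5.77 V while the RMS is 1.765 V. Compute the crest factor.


Crest factor is the ratio of peak to RMS:
CF = V_peak / V_rms
   = 5.77 / 1.765
   = 3.2691

3.2691


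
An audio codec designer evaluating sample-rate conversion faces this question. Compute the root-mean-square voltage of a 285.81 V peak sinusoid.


RMS voltage for a sinusoidal waveform:
V_rms = V_peak / sqrt(2)
      = 285.81 / 1.414214
      = 202.098 V

202.098 V


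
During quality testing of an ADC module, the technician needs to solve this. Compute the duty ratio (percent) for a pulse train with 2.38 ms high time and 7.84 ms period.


Duty cycle as a percentage:
DC = (t_on / T) * 100
   = (2.38 / 7.84) * 100
   = 0.303571 * 100
   = 30.36 %

30.36 %


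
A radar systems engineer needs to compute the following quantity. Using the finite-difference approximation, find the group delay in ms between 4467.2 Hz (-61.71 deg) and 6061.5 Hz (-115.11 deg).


Group delay from phase difference:
tau = -d(phi)/d(omega)
d(phi) = -53.4 deg = -0.932006 rad
d(omega) = 2*pi*(6061.5 - 4467.2) = 10017.2823 rad/s
tau = -(-0.932006) / 10017.2823
    = 0.093 ms

0.093 ms


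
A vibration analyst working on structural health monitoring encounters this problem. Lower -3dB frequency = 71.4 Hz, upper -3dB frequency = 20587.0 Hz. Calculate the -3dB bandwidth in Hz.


Bandwidth is the difference of -3dB frequencies:
BW = f_high - f_low
   = 20587.0 - 71.4
   = 20515.6 Hz

20515.6 Hz


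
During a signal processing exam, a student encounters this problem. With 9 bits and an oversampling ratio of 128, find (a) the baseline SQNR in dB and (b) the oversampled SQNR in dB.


Step 1 — baseline SQNR at Nyquist:
SQNR_base = 6.02*N + 1.76
          = 6.02*9 + 1.76
          = 55.94 dB

Step 2 — oversampling processing gain:
G = 10*log10(OSR) = 10*log10(128) = 21.07 dB

Step 3 — total:
SQNR_total = 55.94 + 21.07 = 77.01 dB

Base SQNR = 55.94 dB; oversampled SQNR = 77.01 dB


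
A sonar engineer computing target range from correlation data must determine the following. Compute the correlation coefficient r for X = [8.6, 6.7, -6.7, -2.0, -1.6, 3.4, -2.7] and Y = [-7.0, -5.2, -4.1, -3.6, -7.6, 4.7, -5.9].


Pearson correlation coefficient (population):
r = cov(X,Y) / (std(X) * std(Y))
Mean X = 0.8143, Mean Y = -4.1
Cov(X,Y) = 1.01
Std(X) = 5.13404, Std(Y) = 3.832194
r = 0.0513

0.0513


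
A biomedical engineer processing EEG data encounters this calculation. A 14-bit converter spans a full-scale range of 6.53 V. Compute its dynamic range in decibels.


Dynamic range from full-scale to LSB:
V_min = V_max / 2^bits = 6.53 / 2^14
DR = 20 * log10(V_max / V_min)
   = 20 * log10(2^14)
   = 20 * 14 * log10(2)
   = 84.29 dB

84.29 dB


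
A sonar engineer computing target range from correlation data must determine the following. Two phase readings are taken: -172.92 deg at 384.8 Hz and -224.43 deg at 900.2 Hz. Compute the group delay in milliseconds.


Group delay from phase difference:
tau = -d(phi)/d(omega)
d(phi) = -51.51 deg = -0.899019 rad
d(omega) = 2*pi*(900.2 - 384.8) = 3238.3537 rad/s
tau = -(-0.899019) / 3238.3537
    = 0.2776 ms

0.2776 ms


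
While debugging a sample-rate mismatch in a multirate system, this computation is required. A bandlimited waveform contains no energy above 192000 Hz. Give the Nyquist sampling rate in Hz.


The Nyquist rate is twice the maximum frequency component.
fs_min = 2 * fmax
      = 2 * 192000
      = 384000 Hz

384000


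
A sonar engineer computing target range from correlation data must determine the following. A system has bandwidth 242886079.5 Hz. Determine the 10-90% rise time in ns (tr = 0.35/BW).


Rise time from bandwidth relationship:
tr = 0.35 / BW
   = 0.35 / 242886079.5
   = 1.441004774e-09 s
   = 1.441 ns

1.441 ns


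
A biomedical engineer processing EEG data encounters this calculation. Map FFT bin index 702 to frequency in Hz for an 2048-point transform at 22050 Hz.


Frequency of DFT bin k:
f_k = k * fs / N
    = 702 * 22050 / 2048
    = 15479100 / 2048
    = 7558.154 Hz

7558.154 Hz


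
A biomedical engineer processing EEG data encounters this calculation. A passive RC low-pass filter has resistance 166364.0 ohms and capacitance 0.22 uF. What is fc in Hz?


Cutoff frequency of a first-order RC filter:
fc = 1 / (2 * pi * R * C)
C = 0.22 uF = 2.2e-07 F
fc = 1 / (2 * pi * 166364.0 * 2.2e-07)
   = 1 / 0.2299650848976
   = 4.348486 Hz

4.348486 Hz


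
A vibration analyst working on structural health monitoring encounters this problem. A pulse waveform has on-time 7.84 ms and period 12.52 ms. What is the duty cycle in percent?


Duty cycle as a percentage:
DC = (t_on / T) * 100
   = (7.84 / 12.52) * 100
   = 0.626198 * 100
   = 62.62 %

62.62 %


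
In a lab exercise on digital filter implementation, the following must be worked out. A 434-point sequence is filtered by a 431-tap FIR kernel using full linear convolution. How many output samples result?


Linear convolution output length:
L = N + M - 1
  = 434 + 431 - 1
  = 864 samples

864


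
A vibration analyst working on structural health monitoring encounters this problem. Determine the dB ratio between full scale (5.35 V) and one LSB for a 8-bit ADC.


Dynamic range from full-scale to LSB:
V_min = V_max / 2^bits = 5.35 / 2^8
DR = 20 * log10(V_max / V_min)
   = 20 * log10(2^8)
   = 20 * 8 * log10(2)
   = 48.16 dB

48.16 dB


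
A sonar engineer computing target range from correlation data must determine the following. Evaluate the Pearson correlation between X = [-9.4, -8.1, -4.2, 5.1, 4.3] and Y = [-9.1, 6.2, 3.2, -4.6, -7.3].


Pearson correlation coefficient (population):
r = cov(X,Y) / (std(X) * std(Y))
Mean X = -2.46, Mean Y = -2.32
Cov(X,Y) = -12.3012
Std(X) = 6.096753, Std(Y) = 5.983778
r = -0.3372

-0.3372


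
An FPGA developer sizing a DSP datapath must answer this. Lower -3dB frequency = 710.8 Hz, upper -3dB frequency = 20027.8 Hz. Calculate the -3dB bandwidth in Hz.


Bandwidth is the difference of -3dB frequencies:
BW = f_high - f_low
   = 20027.8 - 710.8
   = 19317.0 Hz

19317.0 Hz


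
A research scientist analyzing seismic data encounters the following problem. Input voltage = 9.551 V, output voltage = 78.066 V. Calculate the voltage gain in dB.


Voltage gain in dB:
G = 20 * log10(Vout / Vin)
  = 20 * log10(78.066 / 9.551)
  = 20 * log10(8.173594)
  = 20 * 0.912413
  = 18.25 dB

18.25 dB


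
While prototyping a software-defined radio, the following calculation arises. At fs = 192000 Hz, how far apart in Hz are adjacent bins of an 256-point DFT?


DFT frequency resolution:
df = fs / N
   = 192000 / 256
   = 750.0 Hz

750.0 Hz


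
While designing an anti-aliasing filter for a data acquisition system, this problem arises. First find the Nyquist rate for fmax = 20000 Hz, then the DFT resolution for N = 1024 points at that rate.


Step 1 — Nyquist sampling rate:
fs = 2 * fmax = 2 * 20000 = 40000 Hz

Step 2 — DFT bin spacing:
df = fs / N = 40000 / 1024 = 39.0625 Hz

39.0625 Hz


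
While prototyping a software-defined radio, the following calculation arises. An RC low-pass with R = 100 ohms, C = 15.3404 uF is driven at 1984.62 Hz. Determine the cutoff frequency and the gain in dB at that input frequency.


Step 1 — cutoff frequency:
fc = 1 / (2*pi*R*C)
C = 15.3404 uF = 1.53404e-05 F
fc = 1 / (2*pi*100*1.53404e-05)
   = 103.749 Hz

Step 2 — magnitude at f = 1984.62 Hz:
|H(f)| = 1 / sqrt(1 + (f/fc)^2)
f/fc = 1984.62 / 103.749 = 19.129052
|H| = 1 / sqrt(1 + 365.92063) = 0.0522052
|H|_dB = 20*log10(0.0522052) = -25.65 dB

fc = 103.749 Hz; |H(1984.62 Hz)| = -25.65 dB


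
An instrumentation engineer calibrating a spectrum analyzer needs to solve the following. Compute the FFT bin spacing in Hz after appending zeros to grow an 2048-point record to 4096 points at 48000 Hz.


Frequency resolution after zero-padding:
N_padded = 2048 * 2 = 4096
df = fs / N_padded
   = 48000 / 4096
   = 11.7188 Hz

11.7188 Hz


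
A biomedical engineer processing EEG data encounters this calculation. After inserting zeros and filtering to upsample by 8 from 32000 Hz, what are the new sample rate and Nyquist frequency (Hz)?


Step 1 — output sample rate after interpolation by L:
fs_out = L * fs_in = 8 * 32000 = 256000 Hz

Step 2 — Nyquist frequency of the output stream:
f_Nyq = fs_out / 2 = 256000 / 2 = 128000.0 Hz

fs_out = 256000 Hz; f_Nyquist = 128000.0 Hz


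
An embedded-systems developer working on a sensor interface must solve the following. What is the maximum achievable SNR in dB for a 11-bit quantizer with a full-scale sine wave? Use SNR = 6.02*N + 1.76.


Theoretical SNR for a full-scale sinusoid:
SNR = 6.02 * N + 1.76
    = 6.02 * 11 + 1.76
    = 66.22 + 1.76
    = 67.98 dB

67.98 dB


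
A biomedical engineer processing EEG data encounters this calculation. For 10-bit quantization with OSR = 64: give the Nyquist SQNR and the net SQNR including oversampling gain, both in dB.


Step 1 — baseline SQNR at Nyquist:
SQNR_base = 6.02*N + 1.76
          = 6.02*10 + 1.76
          = 61.96 dB

Step 2 — oversampling processing gain:
G = 10*log10(OSR) = 10*log10(64) = 18.06 dB

Step 3 — total:
SQNR_total = 61.96 + 18.06 = 80.02 dB

Base SQNR = 61.96 dB; oversampled SQNR = 80.02 dB


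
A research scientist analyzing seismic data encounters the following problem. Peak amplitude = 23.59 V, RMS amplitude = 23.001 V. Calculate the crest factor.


Crest factor is the ratio of peak to RMS:
CF = V_peak / V_rms
   = 23.59 / 23.001
   = 1.0256

1.0256


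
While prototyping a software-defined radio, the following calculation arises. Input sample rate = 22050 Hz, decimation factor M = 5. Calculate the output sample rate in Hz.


Decimation reduces the sample rate:
fs_out = fs_in / M
       = 22050 / 5
       = 4410.0 Hz

4410.0 Hz


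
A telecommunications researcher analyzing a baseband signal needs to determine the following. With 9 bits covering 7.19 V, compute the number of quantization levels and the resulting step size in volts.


Step 1 — number of quantization levels:
L = 2^N = 2^9 = 512

Step 2 — LSB step size:
delta = Vfs / L
      = 7.19 / 512
      = 0.01404297 V

Levels = 512; step size = 0.01404297 V


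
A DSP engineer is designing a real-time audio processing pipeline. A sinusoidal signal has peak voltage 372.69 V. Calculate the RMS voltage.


RMS voltage for a sinusoidal waveform:
V_rms = V_peak / sqrt(2)
      = 372.69 / 1.414214
      = 263.532 V

263.532 V


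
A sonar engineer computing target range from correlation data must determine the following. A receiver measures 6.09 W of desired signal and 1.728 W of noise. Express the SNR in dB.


SNR in decibels:
SNR = 10 * log10(Ps / Pn)
    = 10 * log10(6.09 / 1.728)
    = 10 * log10(3.5243)
    = 10 * 0.5471
    = 5.47 dB

5.47 dB


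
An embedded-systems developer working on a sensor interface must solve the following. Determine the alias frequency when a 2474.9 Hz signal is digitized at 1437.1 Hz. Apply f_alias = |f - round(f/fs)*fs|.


Compute the nearest integer multiple of fs to the signal:
n = round(2474.9 / 1437.1) = 2
f_alias = |2474.9 - 2 * 1437.1|
        = |2474.9 - 2874.2|
        = 399.3 Hz

399.3


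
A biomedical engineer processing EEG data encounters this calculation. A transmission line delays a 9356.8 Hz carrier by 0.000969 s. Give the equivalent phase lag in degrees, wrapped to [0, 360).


Phase shift from frequency and time delay:
phi = 360 * f * t_delay
    = 360 * 9356.8 * 0.000969
    = 3264.03 degrees
    mod 360 = 24.03 degrees

24.03 degrees


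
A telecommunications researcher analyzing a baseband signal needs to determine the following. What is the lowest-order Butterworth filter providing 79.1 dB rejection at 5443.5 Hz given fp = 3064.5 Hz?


Butterworth filter order formula:
n = log10(10^(A/10) - 1) / (2 * log10(f_stop/f_pass))
10^(79.1/10) - 1 = 81283050.6164
f_stop/f_pass = 5443.5 / 3064.5 = 1.7763
n = 15.8505 -> ceil = 16

16


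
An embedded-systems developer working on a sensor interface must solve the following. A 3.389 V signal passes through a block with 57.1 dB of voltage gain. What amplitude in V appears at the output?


Output voltage from dB gain:
V_out = V_in * 10^(gain_dB / 20)
      = 3.389 * 10^(57.1 / 20)
      = 3.389 * 716.14341
      = 2427.01 V

2427.01 V


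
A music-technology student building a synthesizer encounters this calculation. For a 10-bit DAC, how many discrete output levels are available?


Number of quantization levels = 2^N
= 2^10
= 1024

1024


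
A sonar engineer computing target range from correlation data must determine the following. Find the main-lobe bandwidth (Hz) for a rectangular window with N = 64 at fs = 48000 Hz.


Main lobe width for a rectangular window:
Width = 2 * fs / N
      = 2 * 48000 / 64
      = 96000 / 64
      = 1500.0 Hz

1500.0 Hz


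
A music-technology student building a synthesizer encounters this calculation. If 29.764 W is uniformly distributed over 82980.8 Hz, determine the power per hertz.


Power spectral density:
PSD = P / BW
    = 29.764 / 82980.8
    = 0.00035869 W/Hz

0.00035869 W/Hz


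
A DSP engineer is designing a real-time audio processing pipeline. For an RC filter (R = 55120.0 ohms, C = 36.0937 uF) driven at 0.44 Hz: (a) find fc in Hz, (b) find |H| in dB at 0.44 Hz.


Step 1 — cutoff frequency:
fc = 1 / (2*pi*R*C)
C = 36.0937 uF = 3.60937e-05 F
fc = 1 / (2*pi*55120.0*3.60937e-05)
   = 0.0799981 Hz

Step 2 — magnitude at f = 0.44 Hz:
|H(f)| = 1 / sqrt(1 + (f/fc)^2)
f/fc = 0.44 / 0.0799981 = 5.500131
|H| = 1 / sqrt(1 + 30.251441) = 0.1788813
|H|_dB = 20*log10(0.1788813) = -14.95 dB

fc = 0.0799981 Hz; |H(0.44 Hz)| = -14.95 dB


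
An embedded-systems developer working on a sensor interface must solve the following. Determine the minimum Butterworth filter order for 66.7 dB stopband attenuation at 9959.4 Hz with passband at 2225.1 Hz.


Butterworth filter order formula:
n = log10(10^(A/10) - 1) / (2 * log10(f_stop/f_pass))
10^(66.7/10) - 1 = 4677350.4129
f_stop/f_pass = 9959.4 / 2225.1 = 4.4759
n = 5.1238 -> ceil = 6

6


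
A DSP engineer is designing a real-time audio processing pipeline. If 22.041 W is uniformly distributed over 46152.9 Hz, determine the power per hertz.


Power spectral density:
PSD = P / BW
    = 22.041 / 46152.9
    = 0.00047756 W/Hz

0.00047756 W/Hz


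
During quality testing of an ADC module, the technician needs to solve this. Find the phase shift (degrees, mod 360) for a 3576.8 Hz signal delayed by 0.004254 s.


Phase shift from frequency and time delay:
phi = 360 * f * t_delay
    = 360 * 3576.8 * 0.004254
    = 5477.65 degrees
    mod 360 = 77.65 degrees

77.65 degrees


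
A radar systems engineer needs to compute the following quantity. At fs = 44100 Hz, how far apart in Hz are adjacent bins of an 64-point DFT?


DFT frequency resolution:
df = fs / N
   = 44100 / 64
   = 689.0625 Hz

689.0625 Hz


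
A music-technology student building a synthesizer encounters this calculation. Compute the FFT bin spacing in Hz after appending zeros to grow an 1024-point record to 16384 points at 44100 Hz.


Frequency resolution after zero-padding:
N_padded = 1024 * 16 = 16384
df = fs / N_padded
   = 44100 / 16384
   = 2.6917 Hz

2.6917 Hz


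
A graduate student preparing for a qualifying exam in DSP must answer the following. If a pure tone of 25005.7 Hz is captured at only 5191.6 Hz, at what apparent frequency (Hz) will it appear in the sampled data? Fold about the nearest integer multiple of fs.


Compute the nearest integer multiple of fs to the signal:
n = round(25005.7 / 5191.6) = 5
f_alias = |25005.7 - 5 * 5191.6|
        = |25005.7 - 25958.0|
        = 952.3 Hz

952.3


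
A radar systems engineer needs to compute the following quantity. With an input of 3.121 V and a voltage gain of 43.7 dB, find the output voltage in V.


Output voltage from dB gain:
V_out = V_in * 10^(gain_dB / 20)
      = 3.121 * 10^(43.7 / 20)
      = 3.121 * 153.108746
      = 477.8524 V

477.8524 V


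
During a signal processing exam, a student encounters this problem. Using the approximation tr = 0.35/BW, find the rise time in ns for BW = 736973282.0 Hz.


Rise time from bandwidth relationship:
tr = 0.35 / BW
   = 0.35 / 736973282.0
   = 4.749154529e-10 s
   = 0.4749 ns

0.4749 ns


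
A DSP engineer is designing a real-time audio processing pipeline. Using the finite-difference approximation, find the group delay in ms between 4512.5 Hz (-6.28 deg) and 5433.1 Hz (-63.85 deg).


Group delay from phase difference:
tau = -d(phi)/d(omega)
d(phi) = -57.57 deg = -1.004786 rad
d(omega) = 2*pi*(5433.1 - 4512.5) = 5784.3004 rad/s
tau = -(-1.004786) / 5784.3004
    = 0.1737 ms

0.1737 ms


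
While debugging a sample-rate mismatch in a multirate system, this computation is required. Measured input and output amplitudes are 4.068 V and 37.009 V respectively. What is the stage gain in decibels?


Voltage gain in dB:
G = 20 * log10(Vout / Vin)
  = 20 * log10(37.009 / 4.068)
  = 20 * log10(9.097591)
  = 20 * 0.958926
  = 19.18 dB

19.18 dB


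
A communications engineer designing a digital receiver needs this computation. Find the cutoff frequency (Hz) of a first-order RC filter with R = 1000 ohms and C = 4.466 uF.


Cutoff frequency of a first-order RC filter:
fc = 1 / (2 * pi * R * C)
C = 4.466 uF = 4.466e-06 F
fc = 1 / (2 * pi * 1000 * 4.466e-06)
   = 1 / 0.028060705581864
   = 35.637023 Hz

35.637023 Hz


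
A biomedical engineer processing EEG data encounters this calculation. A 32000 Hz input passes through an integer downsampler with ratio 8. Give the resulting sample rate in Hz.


Decimation reduces the sample rate:
fs_out = fs_in / M
       = 32000 / 8
       = 4000.0 Hz

4000.0 Hz


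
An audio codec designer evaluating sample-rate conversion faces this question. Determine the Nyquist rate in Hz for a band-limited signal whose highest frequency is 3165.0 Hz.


The Nyquist rate is twice the maximum frequency component.
fs_min = 2 * fmax
      = 2 * 3165.0
      = 6330.0 Hz

6330.0


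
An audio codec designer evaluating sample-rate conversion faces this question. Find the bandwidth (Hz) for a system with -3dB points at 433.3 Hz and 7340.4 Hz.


Bandwidth is the difference of -3dB frequencies:
BW = f_high - f_low
   = 7340.4 - 433.3
   = 6907.1 Hz

6907.1 Hz


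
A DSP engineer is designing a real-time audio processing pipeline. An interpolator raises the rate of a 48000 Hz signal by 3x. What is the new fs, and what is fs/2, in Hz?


Step 1 — output sample rate after interpolation by L:
fs_out = L * fs_in = 3 * 48000 = 144000 Hz

Step 2 — Nyquist frequency of the output stream:
f_Nyq = fs_out / 2 = 144000 / 2 = 72000.0 Hz

fs_out = 144000 Hz; f_Nyquist = 72000.0 Hz


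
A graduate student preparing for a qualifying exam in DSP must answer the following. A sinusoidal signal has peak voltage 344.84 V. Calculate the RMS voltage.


RMS voltage for a sinusoidal waveform:
V_rms = V_peak / sqrt(2)
      = 344.84 / 1.414214
      = 243.839 V

243.839 V


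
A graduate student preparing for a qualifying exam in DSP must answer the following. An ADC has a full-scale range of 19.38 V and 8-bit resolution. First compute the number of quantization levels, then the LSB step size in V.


Step 1 — number of quantization levels:
L = 2^N = 2^8 = 256

Step 2 — LSB step size:
delta = Vfs / L
      = 19.38 / 256
      = 0.07570312 V

Levels = 256; step size = 0.07570312 V


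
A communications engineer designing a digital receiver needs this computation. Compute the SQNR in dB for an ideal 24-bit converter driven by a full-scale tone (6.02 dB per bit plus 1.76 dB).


Theoretical SNR for a full-scale sinusoid:
SNR = 6.02 * N + 1.76
    = 6.02 * 24 + 1.76
    = 144.48 + 1.76
    = 146.24 dB

146.24 dB


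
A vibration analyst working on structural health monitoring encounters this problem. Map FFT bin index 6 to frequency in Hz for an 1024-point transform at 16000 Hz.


Frequency of DFT bin k:
f_k = k * fs / N
    = 6 * 16000 / 1024
    = 96000 / 1024
    = 93.75 Hz

93.75 Hz


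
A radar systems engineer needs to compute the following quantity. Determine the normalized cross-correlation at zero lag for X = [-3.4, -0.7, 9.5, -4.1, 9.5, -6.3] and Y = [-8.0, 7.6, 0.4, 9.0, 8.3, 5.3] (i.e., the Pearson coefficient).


Pearson correlation coefficient (population):
r = cov(X,Y) / (std(X) * std(Y))
Mean X = 0.75, Mean Y = 3.7667
Cov(X,Y) = 2.881667
Std(X) = 6.398893, Std(Y) = 5.982939
r = 0.0753

0.0753


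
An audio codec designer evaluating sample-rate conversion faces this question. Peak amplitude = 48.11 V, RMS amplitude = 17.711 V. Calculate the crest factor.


Crest factor is the ratio of peak to RMS:
CF = V_peak / V_rms
   = 48.11 / 17.711
   = 2.7164

2.7164


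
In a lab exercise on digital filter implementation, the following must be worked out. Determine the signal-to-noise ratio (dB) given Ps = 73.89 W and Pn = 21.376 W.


SNR in decibels:
SNR = 10 * log10(Ps / Pn)
    = 10 * log10(73.89 / 21.376)
    = 10 * log10(3.4567)
    = 10 * 0.5387
    = 5.39 dB

5.39 dB


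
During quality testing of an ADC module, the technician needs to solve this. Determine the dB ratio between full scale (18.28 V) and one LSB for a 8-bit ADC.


Dynamic range from full-scale to LSB:
V_min = V_max / 2^bits = 18.28 / 2^8
DR = 20 * log10(V_max / V_min)
   = 20 * log10(2^8)
   = 20 * 8 * log10(2)
   = 48.16 dB

48.16 dB


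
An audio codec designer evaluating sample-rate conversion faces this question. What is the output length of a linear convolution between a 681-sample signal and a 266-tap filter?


Linear convolution output length:
L = N + M - 1
  = 681 + 266 - 1
  = 946 samples

946


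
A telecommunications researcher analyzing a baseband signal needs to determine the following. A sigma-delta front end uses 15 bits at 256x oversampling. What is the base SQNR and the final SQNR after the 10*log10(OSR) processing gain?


Step 1 — baseline SQNR at Nyquist:
SQNR_base = 6.02*N + 1.76
          = 6.02*15 + 1.76
          = 92.06 dB

Step 2 — oversampling processing gain:
G = 10*log10(OSR) = 10*log10(256) = 24.08 dB

Step 3 — total:
SQNR_total = 92.06 + 24.08 = 116.14 dB

Base SQNR = 92.06 dB; oversampled SQNR = 116.14 dB


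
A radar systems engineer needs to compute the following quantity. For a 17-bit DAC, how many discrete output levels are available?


Number of quantization levels = 2^N
= 2^17
= 131072

131072


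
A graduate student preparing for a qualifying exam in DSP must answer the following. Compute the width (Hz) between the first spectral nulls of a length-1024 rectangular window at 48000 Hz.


Main lobe width for a rectangular window:
Width = 2 * fs / N
      = 2 * 48000 / 1024
      = 96000 / 1024
      = 93.75 Hz

93.75 Hz


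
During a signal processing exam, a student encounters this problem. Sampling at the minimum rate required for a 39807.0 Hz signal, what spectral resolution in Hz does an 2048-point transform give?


Step 1 — Nyquist sampling rate:
fs = 2 * fmax = 2 * 39807.0 = 79614.0 Hz

Step 2 — DFT bin spacing:
df = fs / N = 79614.0 / 2048 = 38.874 Hz

38.874 Hz


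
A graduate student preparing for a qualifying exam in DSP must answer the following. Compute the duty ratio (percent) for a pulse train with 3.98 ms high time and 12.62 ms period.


Duty cycle as a percentage:
DC = (t_on / T) * 100
   = (3.98 / 12.62) * 100
   = 0.315372 * 100
   = 31.54 %

31.54 %


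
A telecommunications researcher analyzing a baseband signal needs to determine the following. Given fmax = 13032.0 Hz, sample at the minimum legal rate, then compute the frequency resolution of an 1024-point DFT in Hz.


Step 1 — Nyquist sampling rate:
fs = 2 * fmax = 2 * 13032.0 = 26064.0 Hz

Step 2 — DFT bin spacing:
df = fs / N = 26064.0 / 1024 = 25.4531 Hz

25.4531 Hz


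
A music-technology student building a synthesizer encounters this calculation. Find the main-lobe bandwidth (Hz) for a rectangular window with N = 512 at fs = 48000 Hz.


Main lobe width for a rectangular window:
Width = 2 * fs / N
      = 2 * 48000 / 512
      = 96000 / 512
      = 187.5 Hz

187.5 Hz


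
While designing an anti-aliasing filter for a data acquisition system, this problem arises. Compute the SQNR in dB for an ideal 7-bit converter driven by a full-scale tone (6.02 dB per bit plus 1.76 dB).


Theoretical SNR for a full-scale sinusoid:
SNR = 6.02 * N + 1.76
    = 6.02 * 7 + 1.76
    = 42.14 + 1.76
    = 43.9 dB

43.9 dB


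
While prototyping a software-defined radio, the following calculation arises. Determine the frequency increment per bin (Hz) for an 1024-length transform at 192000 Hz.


DFT frequency resolution:
df = fs / N
   = 192000 / 1024
   = 187.5 Hz

187.5 Hz


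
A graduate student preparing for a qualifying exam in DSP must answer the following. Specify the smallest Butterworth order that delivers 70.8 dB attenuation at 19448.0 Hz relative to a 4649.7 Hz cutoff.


Butterworth filter order formula:
n = log10(10^(A/10) - 1) / (2 * log10(f_stop/f_pass))
10^(70.8/10) - 1 = 12022643.3462
f_stop/f_pass = 19448.0 / 4649.7 = 4.1826
n = 5.6964 -> ceil = 6

6


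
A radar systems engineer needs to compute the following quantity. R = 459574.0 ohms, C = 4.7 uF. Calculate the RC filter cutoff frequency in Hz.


Cutoff frequency of a first-order RC filter:
fc = 1 / (2 * pi * R * C)
C = 4.7 uF = 4.7e-06 F
fc = 1 / (2 * pi * 459574.0 * 4.7e-06)
   = 1 / 13.5716664405
   = 0.073683 Hz

0.073683 Hz


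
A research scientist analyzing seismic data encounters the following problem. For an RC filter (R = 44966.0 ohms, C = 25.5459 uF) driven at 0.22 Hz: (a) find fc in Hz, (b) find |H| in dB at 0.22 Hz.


Step 1 — cutoff frequency:
fc = 1 / (2*pi*R*C)
C = 25.5459 uF = 2.55459e-05 F
fc = 1 / (2*pi*44966.0*2.55459e-05)
   = 0.138553 Hz

Step 2 — magnitude at f = 0.22 Hz:
|H(f)| = 1 / sqrt(1 + (f/fc)^2)
f/fc = 0.22 / 0.138553 = 1.58784
|H| = 1 / sqrt(1 + 2.521236) = 0.5329082
|H|_dB = 20*log10(0.5329082) = -5.47 dB

fc = 0.138553 Hz; |H(0.22 Hz)| = -5.47 dB


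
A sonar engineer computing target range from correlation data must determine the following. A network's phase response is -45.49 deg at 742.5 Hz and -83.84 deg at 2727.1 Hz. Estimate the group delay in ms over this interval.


Group delay from phase difference:
tau = -d(phi)/d(omega)
d(phi) = -38.35 deg = -0.669334 rad
d(omega) = 2*pi*(2727.1 - 742.5) = 12469.6096 rad/s
tau = -(-0.669334) / 12469.6096
    = 0.0537 ms

0.0537 ms


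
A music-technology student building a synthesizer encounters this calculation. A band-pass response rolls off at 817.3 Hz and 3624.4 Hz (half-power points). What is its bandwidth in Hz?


Bandwidth is the difference of -3dB frequencies:
BW = f_high - f_low
   = 3624.4 - 817.3
   = 2807.1 Hz

2807.1 Hz


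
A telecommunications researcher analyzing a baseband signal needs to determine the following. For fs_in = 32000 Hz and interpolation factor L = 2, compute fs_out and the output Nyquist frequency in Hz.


Step 1 — output sample rate after interpolation by L:
fs_out = L * fs_in = 2 * 32000 = 64000 Hz

Step 2 — Nyquist frequency of the output stream:
f_Nyq = fs_out / 2 = 64000 / 2 = 32000.0 Hz

fs_out = 64000 Hz; f_Nyquist = 32000.0 Hz
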